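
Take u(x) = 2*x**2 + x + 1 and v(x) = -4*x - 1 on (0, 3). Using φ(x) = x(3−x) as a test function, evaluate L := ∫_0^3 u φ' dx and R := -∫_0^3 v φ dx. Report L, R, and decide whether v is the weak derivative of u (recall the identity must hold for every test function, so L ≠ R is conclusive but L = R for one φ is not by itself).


LHS = -63/2, RHS = 63/2. No, v is not the weak derivative of u.

u(x) = 2*x**2 + x + 1, classical derivative u'(x) = 4*x + 1.
φ(x) = x(3−x), so φ'(x) = 3 - 2*x.
Note φ(0) = φ(3) = 0, so the boundary term u·φ vanishes.
LHS = ∫_0^3 u(x) φ'(x) dx = ∫_0^3 (-4*x^3 + 4*x^2 + x + 3) dx. Term by term:
  ∫_0^3 -4*x^3 dx = -81;  ∫_0^3 4*x^2 dx = 36;  ∫_0^3 x dx = 9/2;
  ∫_0^3 3 dx = 9.
Sum: -81 + 36 + 9/2 + 9 = -63/2.
So LHS = -63/2.
∫_0^3 v(x) φ(x) dx = ∫_0^3 (4*x^3 - 11*x^2 - 3*x) dx. Term by term:
  ∫_0^3 4*x^3 dx = 81;  ∫_0^3 -11*x^2 dx = -99;  ∫_0^3 -3*x dx = -27/2.
Sum: 81 − 99 − 27/2 = -63/2.
So RHS = -∫_0^3 v(x) φ(x) dx = 63/2.
LHS − RHS = -63 ≠ 0, so the identity fails.
(For a valid weak derivative the identity must hold for EVERY test function, in particular this one. The failure shows v is NOT the weak derivative of u.)
Correct weak derivative would be u'(x) = 4*x + 1.


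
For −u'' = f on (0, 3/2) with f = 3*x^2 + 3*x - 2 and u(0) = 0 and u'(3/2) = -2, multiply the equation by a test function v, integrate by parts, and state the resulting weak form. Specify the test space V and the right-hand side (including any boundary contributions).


V = {v ∈ H^1(0, 3/2) : v(0) = 0} (test functions vanish at x = 0 where u is specified); weak form: ∫_0^3/2 u'v' dx = ∫_0^3/2 (3*x^2 + 3*x - 2) v dx − 2·v(3/2) for all v ∈ V.

Multiply both sides by a test function v and integrate from 0 to 3/2:
  ∫_0^3/2 −u''(x) v(x) dx = ∫_0^3/2 f(x) v(x) dx.
Integrate the LHS by parts once:
  ∫_0^3/2 −u'' v dx = −[u'(x) v(x)]_0^3/2 + ∫_0^3/2 u'(x) v'(x) dx.
Thus ∫_0^3/2 u'(x) v'(x) dx = ∫_0^3/2 f(x) v(x) dx + [u'(x) v(x)]_0^3/2.
Choose V so that boundary terms are either known or forced to vanish.
Mixed BC: u(0) = 0 (Dirichlet) and u'(3/2) = -2 (Neumann). Define V = {v ∈ H^1(0, 3/2) : v(0) = 0}. Then [u' v]_0^3/2 = u'(3/2)·v(3/2) − u'(0)·0 = − 2·v(3/2).
Weak formulation: find u (satisfying any essential BC) such that ∫_0^3/2 u'(x) v'(x) dx = ∫_0^3/2 f v dx − 2·v(3/2) for all v ∈ V (Dirichlet at 0 absorbed into V; Neumann datum at x = 3/2 contributes the boundary term).
Substituting f(x) = 3*x^2 + 3*x - 2, the right-hand side is ∫_0^3/2 (3*x^2 + 3*x - 2) v dx − 2·v(3/2).


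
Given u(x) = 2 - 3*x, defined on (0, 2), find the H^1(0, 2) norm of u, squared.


||u||_{H^1}^2 = 26

The H^1 norm (squared) on an interval (0, L) is
  ||u||_{H^1}^2 = ∫_0^L u(x)^2 dx + ∫_0^L u'(x)^2 dx.
Compute u'(x) = -3.
Then u(x)^2 = 9*x**2 - 12*x + 4 and u'(x)^2 = 9.
Integrate each monomial from 0 to 2 using ∫_0^2 c·x^n dx = c·2^(n+1)/(n+1):
  ∫_0^2 u(x)^2 dx = ∫_0^2 (9*x^2 - 12*x + 4) dx. Term by term:
    ∫_0^2 9*x^2 dx = 24;  ∫_0^2 -12*x dx = -24;  ∫_0^2 4 dx = 8.
  Sum: 24 − 24 + 8 = 8.
  ∫_0^2 u'(x)^2 dx = ∫_0^2 (9) dx. Term by term:
    ∫_0^2 9 dx = 18.
Adding: ||u||_{H^1}^2 = 8 + 18 = 26.


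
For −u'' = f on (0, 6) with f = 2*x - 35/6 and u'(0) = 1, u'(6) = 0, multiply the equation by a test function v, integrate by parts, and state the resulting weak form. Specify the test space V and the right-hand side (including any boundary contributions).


V = H^1(0, 6) (v unrestricted at boundary; u is determined up to an additive constant); weak form: ∫_0^6 u'v' dx = ∫_0^6 (2*x - 35/6) v dx − v(0) for all v ∈ V.

Multiply both sides by a test function v and integrate from 0 to 6:
  ∫_0^6 −u''(x) v(x) dx = ∫_0^6 f(x) v(x) dx.
Integrate the LHS by parts once:
  ∫_0^6 −u'' v dx = −[u'(x) v(x)]_0^6 + ∫_0^6 u'(x) v'(x) dx.
Thus ∫_0^6 u'(x) v'(x) dx = ∫_0^6 f(x) v(x) dx + [u'(x) v(x)]_0^6.
Choose V so that boundary terms are either known or forced to vanish.
u has inhomogeneous Neumann u'(0) = 1, u'(6) = 0. [u' v]_0^6 = (0)·v(6) − (1)·v(0) = − v(0). Take V = H^1(0, 6); boundary term becomes part of RHS.
Weak formulation: find u (satisfying any essential BC) such that ∫_0^6 u'(x) v'(x) dx = ∫_0^6 f v dx − v(0) for all v ∈ V (Neumann data are natural BCs: they enter the RHS as boundary terms).
Substituting f(x) = 2*x - 35/6, the right-hand side is ∫_0^6 (2*x - 35/6) v dx − v(0).
Compatibility check (pure Neumann): taking v ≡ 1 ∈ V gives 0 = ∫_0^6 f dx + (0) − (1), i.e. ∫_0^6 f dx must equal u'(0) − u'(6) = 1. Indeed ∫_0^6 (2*x - 35/6) dx = 1, so the data are compatible. The solution is then unique only up to an additive constant (fix it e.g. by requiring ∫_0^6 u dx = 0).


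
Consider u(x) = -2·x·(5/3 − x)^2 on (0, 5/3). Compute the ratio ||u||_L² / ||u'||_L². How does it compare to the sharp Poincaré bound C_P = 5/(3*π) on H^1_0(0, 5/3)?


||u||_L² / ||u'||_L² = 5*sqrt(14)/42 < C_P = 5/(3*π).

u(x) = -2·x·(5/3 − x)^2, so u'(x) = -6*x^2 + 40*x/3 - 50/9.
u(x) = -2·x·(5/3 − x)^2 vanishes at x = 0 and x = 5/3, so u ∈ H^1_0(0, 5/3). Differentiate via the product rule and integrate the resulting polynomials term by term.
  ∫_0^5/3 u² dx = ∫_0^5/3 (4*x^6 - 80*x^5/3 + 200*x^4/3 - 2000*x^3/27 + 2500*x^2/81) dx. Term by term:
    ∫_0^5/3 4*x^6 dx = 312500/15309;  ∫_0^5/3 -80*x^5/3 dx = -625000/6561;  ∫_0^5/3 200*x^4/3 dx = 125000/729;
    ∫_0^5/3 -2000*x^3/27 dx = -312500/2187;  ∫_0^5/3 2500*x^2/81 dx = 312500/6561.
  Sum: 312500/15309 − 625000/6561 + 125000/729 − 312500/2187 + 312500/6561 = 62500/45927.
  ∫_0^5/3 (u')² dx = ∫_0^5/3 (36*x^4 - 160*x^3 + 2200*x^2/9 - 4000*x/27 + 2500/81) dx. Term by term:
    ∫_0^5/3 36*x^4 dx = 2500/27;  ∫_0^5/3 -160*x^3 dx = -25000/81;  ∫_0^5/3 2200*x^2/9 dx = 275000/729;
    ∫_0^5/3 -4000*x/27 dx = -50000/243;  ∫_0^5/3 2500/81 dx = 12500/243.
  Sum: 2500/27 − 25000/81 + 275000/729 − 50000/243 + 12500/243 = 5000/729.
∫_0^5/3 u² dx = 62500/45927, so ||u||_L² = 250*sqrt(7)/567.
∫_0^5/3 (u')² dx = 5000/729, so ||u'||_L² = 50*sqrt(2)/27.
Ratio ||u||_L² / ||u'||_L² = 5*sqrt(14)/42.
Sharp Poincaré constant on H^1_0(0, 5/3) is C_P = L/π = 5/(3*π), achieved by sin(3*π/5·x).
A polynomial bump cannot attain the sharp Poincaré constant (only the first sine eigenfunction does), so the ratio is strictly less than C_P, consistent with ||u||_L² ≤ C_P ||u'||_L².


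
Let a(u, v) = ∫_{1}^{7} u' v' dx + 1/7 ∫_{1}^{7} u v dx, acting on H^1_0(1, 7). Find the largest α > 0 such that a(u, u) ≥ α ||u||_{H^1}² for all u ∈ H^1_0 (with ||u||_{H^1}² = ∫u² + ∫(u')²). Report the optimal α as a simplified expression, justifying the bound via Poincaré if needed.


α = (36/7 + π^2)/(π^2 + 36)

Coercivity of a(·,·) on H^1_0(1, 7) means a(u, u) ≥ α ||u||_{H^1}² for every u ∈ H^1_0.
The interval has length L = 6, and Poincaré/coercivity depend only on L. Here a(u, u) = ∫(u')² + (1/7)·∫u².
Here 0 < c = 1/7 < 1. The condition a(u,u) ≥ α||u||_{H^1}² reads (1−α)∫(u')² ≥ (α−c)∫u². Any admissible α is ≤ 1 (rapidly oscillating u have ∫u²/∫(u')² → 0), and α = 1 would force 0 ≥ (1−c)∫u², impossible since c < 1; so 1−α > 0. By the sharp Poincaré inequality on H^1_0 of an interval of length L, ∫(u')² ≥ (π/L)²∫u² with equality for the first sine mode sin(π(x−x₀)/L) (x₀ the left endpoint), so the inequality holds for all u iff (1−α)(π/L)² ≥ α − c, i.e. α ≤ ((π/L)² + c)/((π/L)² + 1) = (1 + c(L/π)²)/(1 + (L/π)²). With (π/L)² = π^2/36 and c = 1/7, the largest admissible constant is α = ((π/L)² + c)/((π/L)² + 1).
Simplifying, α = (36/7 + π^2)/(π^2 + 36).


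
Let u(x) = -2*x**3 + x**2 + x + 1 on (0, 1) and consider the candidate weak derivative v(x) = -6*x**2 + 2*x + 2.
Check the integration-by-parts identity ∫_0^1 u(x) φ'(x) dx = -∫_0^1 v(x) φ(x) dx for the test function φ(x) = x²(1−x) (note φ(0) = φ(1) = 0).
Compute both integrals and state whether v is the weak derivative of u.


LHS = 1/60, RHS = -1/15. No, v is not the weak derivative of u.

u(x) = -2*x**3 + x**2 + x + 1, classical derivative u'(x) = -6*x**2 + 2*x + 1.
φ(x) = x²(1−x), so φ'(x) = x*(2 - 3*x).
Note φ(0) = φ(1) = 0, so the boundary term u·φ vanishes.
LHS = ∫_0^1 u(x) φ'(x) dx = ∫_0^1 (6*x^5 - 7*x^4 - x^3 - x^2 + 2*x) dx. Term by term:
  ∫_0^1 6*x^5 dx = 1;  ∫_0^1 -7*x^4 dx = -7/5;  ∫_0^1 -x^3 dx = -1/4;
  ∫_0^1 -x^2 dx = -1/3;  ∫_0^1 2*x dx = 1.
Sum: 1 − 7/5 − 1/4 − 1/3 + 1 = 1/60.
So LHS = 1/60.
∫_0^1 v(x) φ(x) dx = ∫_0^1 (6*x^5 - 8*x^4 + 2*x^2) dx. Term by term:
  ∫_0^1 6*x^5 dx = 1;  ∫_0^1 -8*x^4 dx = -8/5;  ∫_0^1 2*x^2 dx = 2/3.
Sum: 1 − 8/5 + 2/3 = 1/15.
So RHS = -∫_0^1 v(x) φ(x) dx = -1/15.
LHS − RHS = 1/12 ≠ 0, so the identity fails.
(For a valid weak derivative the identity must hold for EVERY test function, in particular this one. The failure shows v is NOT the weak derivative of u.)
Correct weak derivative would be u'(x) = -6*x**2 + 2*x + 1.


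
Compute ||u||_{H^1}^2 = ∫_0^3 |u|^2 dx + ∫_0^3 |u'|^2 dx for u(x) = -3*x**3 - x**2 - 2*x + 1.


||u||_{H^1}^2 = 644613/70

The H^1 norm (squared) on an interval (0, L) is
  ||u||_{H^1}^2 = ∫_0^L u(x)^2 dx + ∫_0^L u'(x)^2 dx.
Compute u'(x) = -9*x**2 - 2*x - 2.
Then u(x)^2 = 9*x**6 + 6*x**5 + 13*x**4 - 2*x**3 + 2*x**2 - 4*x + 1 and u'(x)^2 = 81*x**4 + 36*x**3 + 40*x**2 + 8*x + 4.
Integrate each monomial from 0 to 3 using ∫_0^3 c·x^n dx = c·3^(n+1)/(n+1):
  ∫_0^3 u(x)^2 dx = ∫_0^3 (9*x^6 + 6*x^5 + 13*x^4 - 2*x^3 + 2*x^2 - 4*x + 1) dx. Term by term:
    ∫_0^3 9*x^6 dx = 19683/7;  ∫_0^3 6*x^5 dx = 729;  ∫_0^3 13*x^4 dx = 3159/5;
    ∫_0^3 -2*x^3 dx = -81/2;  ∫_0^3 2*x^2 dx = 18;  ∫_0^3 -4*x dx = -18;
    ∫_0^3 1 dx = 3.
  Sum: 19683/7 + 729 + 3159/5 − 81/2 + 18 − 18 + 3 = 289461/70.
  ∫_0^3 u'(x)^2 dx = ∫_0^3 (81*x^4 + 36*x^3 + 40*x^2 + 8*x + 4) dx. Term by term:
    ∫_0^3 81*x^4 dx = 19683/5;  ∫_0^3 36*x^3 dx = 729;  ∫_0^3 40*x^2 dx = 360;
    ∫_0^3 8*x dx = 36;  ∫_0^3 4 dx = 12.
  Sum: 19683/5 + 729 + 360 + 36 + 12 = 25368/5.
Adding: ||u||_{H^1}^2 = 289461/70 + 25368/5 = 644613/70.


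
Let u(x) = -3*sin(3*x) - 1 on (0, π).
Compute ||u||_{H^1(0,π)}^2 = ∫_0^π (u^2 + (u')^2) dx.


||u||_{H^1(0,π)}^2 = 4 + 46*π

u'(x) = -9*cos(3*x).
Expand u² and (u')² and integrate term by term on (0, π), using: for integers n ≥ 1, ∫_0^π sin²(nx) dx = ∫_0^π cos²(nx) dx = π/2; for n ≠ n', ∫_0^π sin(nx)sin(n'x) dx = ∫_0^π cos(nx)cos(n'x) dx = 0; and by product-to-sum, ∫_0^π sin(nx)cos(n'x) dx = ½∫_0^π [sin((n+n')x) + sin((n−n')x)] dx, which is 0 when n+n' is even and 2n/(n²−n'²) when n+n' is odd (it need not vanish on (0, π)). For the constant mode: ∫_0^π 1 dx = π, ∫_0^π cos(nx) dx = 0, ∫_0^π sin(nx) dx = (1−(−1)^n)/n.
  u² squared terms: (-1)²·∫1 dx = 1·π = π;  (-3)²·∫sin(3x)² dx = 9·π/2 = 9*π/2.
  u² cross terms: 2·(-1)·(-3)·∫1·sin(3x) dx = 6·(2/3) = 4.
  So ∫_0^π u² dx = π + 9*π/2 + 4 = 4 + 11*π/2.
  (u')² squared terms: (-9)²·∫cos(3x)² dx = 81·π/2 = 81*π/2.
  So ∫_0^π (u')² dx = 81*π/2.
||u||_{H^1}^2 = (4 + 11*π/2) + (81*π/2) = 4 + 46*π.


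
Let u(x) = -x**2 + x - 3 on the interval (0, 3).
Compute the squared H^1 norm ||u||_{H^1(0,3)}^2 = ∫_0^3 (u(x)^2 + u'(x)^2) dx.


||u||_{H^1}^2 = 921/10

The H^1 norm (squared) on an interval (0, L) is
  ||u||_{H^1}^2 = ∫_0^L u(x)^2 dx + ∫_0^L u'(x)^2 dx.
Compute u'(x) = 1 - 2*x.
Then u(x)^2 = x**4 - 2*x**3 + 7*x**2 - 6*x + 9 and u'(x)^2 = 4*x**2 - 4*x + 1.
Integrate each monomial from 0 to 3 using ∫_0^3 c·x^n dx = c·3^(n+1)/(n+1):
  ∫_0^3 u(x)^2 dx = ∫_0^3 (x^4 - 2*x^3 + 7*x^2 - 6*x + 9) dx. Term by term:
    ∫_0^3 x^4 dx = 243/5;  ∫_0^3 -2*x^3 dx = -81/2;  ∫_0^3 7*x^2 dx = 63;
    ∫_0^3 -6*x dx = -27;  ∫_0^3 9 dx = 27.
  Sum: 243/5 − 81/2 + 63 − 27 + 27 = 711/10.
  ∫_0^3 u'(x)^2 dx = ∫_0^3 (4*x^2 - 4*x + 1) dx. Term by term:
    ∫_0^3 4*x^2 dx = 36;  ∫_0^3 -4*x dx = -18;  ∫_0^3 1 dx = 3.
  Sum: 36 − 18 + 3 = 21.
Adding: ||u||_{H^1}^2 = 711/10 + 21 = 921/10.


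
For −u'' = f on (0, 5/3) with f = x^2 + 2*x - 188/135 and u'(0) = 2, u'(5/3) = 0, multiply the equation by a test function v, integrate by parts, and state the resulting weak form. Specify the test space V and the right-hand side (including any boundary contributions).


V = H^1(0, 5/3) (v unrestricted at boundary; u is determined up to an additive constant); weak form: ∫_0^5/3 u'v' dx = ∫_0^5/3 (x^2 + 2*x - 188/135) v dx − 2·v(0) for all v ∈ V.

Multiply both sides by a test function v and integrate from 0 to 5/3:
  ∫_0^5/3 −u''(x) v(x) dx = ∫_0^5/3 f(x) v(x) dx.
Integrate the LHS by parts once:
  ∫_0^5/3 −u'' v dx = −[u'(x) v(x)]_0^5/3 + ∫_0^5/3 u'(x) v'(x) dx.
Thus ∫_0^5/3 u'(x) v'(x) dx = ∫_0^5/3 f(x) v(x) dx + [u'(x) v(x)]_0^5/3.
Choose V so that boundary terms are either known or forced to vanish.
u has inhomogeneous Neumann u'(0) = 2, u'(5/3) = 0. [u' v]_0^5/3 = (0)·v(5/3) − (2)·v(0) = − 2·v(0). Take V = H^1(0, 5/3); boundary term becomes part of RHS.
Weak formulation: find u (satisfying any essential BC) such that ∫_0^5/3 u'(x) v'(x) dx = ∫_0^5/3 f v dx − 2·v(0) for all v ∈ V (Neumann data are natural BCs: they enter the RHS as boundary terms).
Substituting f(x) = x^2 + 2*x - 188/135, the right-hand side is ∫_0^5/3 (x^2 + 2*x - 188/135) v dx − 2·v(0).
Compatibility check (pure Neumann): taking v ≡ 1 ∈ V gives 0 = ∫_0^5/3 f dx + (0) − (2), i.e. ∫_0^5/3 f dx must equal u'(0) − u'(5/3) = 2. Indeed ∫_0^5/3 (x^2 + 2*x - 188/135) dx = 2, so the data are compatible. The solution is then unique only up to an additive constant (fix it e.g. by requiring ∫_0^5/3 u dx = 0).


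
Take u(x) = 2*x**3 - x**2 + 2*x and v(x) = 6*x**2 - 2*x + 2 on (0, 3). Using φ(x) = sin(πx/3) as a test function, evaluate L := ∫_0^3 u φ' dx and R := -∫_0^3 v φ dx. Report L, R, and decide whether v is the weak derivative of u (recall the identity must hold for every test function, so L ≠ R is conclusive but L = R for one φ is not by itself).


LHS = -156/π + 648/π^3, RHS = -156/π + 648/π^3. Yes, v = u' weakly.

u(x) = 2*x**3 - x**2 + 2*x, classical derivative u'(x) = 6*x**2 - 2*x + 2.
φ(x) = sin(πx/3), so φ'(x) = π*cos(π*x/3)/3.
Note φ(0) = φ(3) = 0, so the boundary term u·φ vanishes.
LHS = ∫_0^3 u(x) φ'(x) dx = ∫_0^3 (2*π*x^3*cos(π*x/3)/3 - π*x^2*cos(π*x/3)/3 + 2*π*x*cos(π*x/3)/3) dx. Term by term:
  ∫_0^3 -π*x^2*cos(π*x/3)/3 dx = 18/π;  ∫_0^3 2*π*x*cos(π*x/3)/3 dx = -12/π;  ∫_0^3 2*π*x^3*cos(π*x/3)/3 dx = -162/π + 648/π^3.
Sum: 18/π − 12/π + -162/π + 648/π^3 = -156/π + 648/π^3.
So LHS = -156/π + 648/π^3.
∫_0^3 v(x) φ(x) dx = ∫_0^3 (6*x^2*sin(π*x/3) - 2*x*sin(π*x/3) + 2*sin(π*x/3)) dx. Term by term:
  ∫_0^3 2*sin(π*x/3) dx = 12/π;  ∫_0^3 -2*x*sin(π*x/3) dx = -18/π;  ∫_0^3 6*x^2*sin(π*x/3) dx = -648/π^3 + 162/π.
Sum: 12/π − 18/π + -648/π^3 + 162/π = -648/π^3 + 156/π.
So RHS = -∫_0^3 v(x) φ(x) dx = -156/π + 648/π^3.
LHS = RHS, so the identity holds for this test φ.
Moreover u is smooth here and v(x) = u'(x) = 6*x**2 - 2*x + 2 pointwise, so the identity holds for every test function. Hence v is the weak derivative of u.


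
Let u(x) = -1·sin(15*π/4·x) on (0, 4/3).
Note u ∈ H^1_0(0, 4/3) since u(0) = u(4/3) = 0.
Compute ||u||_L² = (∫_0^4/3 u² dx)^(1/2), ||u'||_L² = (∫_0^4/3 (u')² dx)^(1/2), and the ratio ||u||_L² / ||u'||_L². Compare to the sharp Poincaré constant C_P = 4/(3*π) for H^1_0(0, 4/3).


||u||_L² / ||u'||_L² = 4/(15*π) < C_P = 4/(3*π).

u(x) = -1·sin(15*π/4·x), so u'(x) = -15*π*cos(15*π*x/4)/4.
Writing u(x) = A·sin(kπx/L) with A = -1 and k = 5, use ∫_0^L sin²(kπx/L) dx = L/2 and ∫_0^L cos²(kπx/L) dx = L/2.
u² = 1·sin²(15*π/4·x) and (u')² = 225*π^2/16·cos²(15*π/4·x), and each of sin², cos² integrates to L/2 = 2/3 over (0, 4/3).
∫_0^4/3 u² dx = 2/3, so ||u||_L² = sqrt(6)/3.
∫_0^4/3 (u')² dx = 75*π^2/8, so ||u'||_L² = 5*sqrt(6)*π/4.
Ratio ||u||_L² / ||u'||_L² = 4/(15*π).
Sharp Poincaré constant on H^1_0(0, 4/3) is C_P = L/π = 4/(3*π), achieved by sin(3*π/4·x).
This is the k = 5 harmonic; the ratio L/(kπ) is strictly less than C_P = L/π, consistent with the sharp inequality ||u||_L² ≤ C_P ||u'||_L².


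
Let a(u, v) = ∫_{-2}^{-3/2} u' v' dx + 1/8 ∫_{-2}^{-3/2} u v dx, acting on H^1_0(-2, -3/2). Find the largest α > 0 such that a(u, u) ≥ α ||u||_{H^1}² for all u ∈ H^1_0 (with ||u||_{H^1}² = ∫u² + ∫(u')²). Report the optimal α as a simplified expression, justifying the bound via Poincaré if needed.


α = (1 + 32*π^2)/(8*(1 + 4*π^2))

Coercivity of a(·,·) on H^1_0(-2, -3/2) means a(u, u) ≥ α ||u||_{H^1}² for every u ∈ H^1_0.
The interval has length L = 1/2, and Poincaré/coercivity depend only on L. Here a(u, u) = ∫(u')² + (1/8)·∫u².
Here 0 < c = 1/8 < 1. The condition a(u,u) ≥ α||u||_{H^1}² reads (1−α)∫(u')² ≥ (α−c)∫u². Any admissible α is ≤ 1 (rapidly oscillating u have ∫u²/∫(u')² → 0), and α = 1 would force 0 ≥ (1−c)∫u², impossible since c < 1; so 1−α > 0. By the sharp Poincaré inequality on H^1_0 of an interval of length L, ∫(u')² ≥ (π/L)²∫u² with equality for the first sine mode sin(π(x−x₀)/L) (x₀ the left endpoint), so the inequality holds for all u iff (1−α)(π/L)² ≥ α − c, i.e. α ≤ ((π/L)² + c)/((π/L)² + 1) = (1 + c(L/π)²)/(1 + (L/π)²). With (π/L)² = 4*π^2 and c = 1/8, the largest admissible constant is α = ((π/L)² + c)/((π/L)² + 1).
Simplifying, α = (1 + 32*π^2)/(8*(1 + 4*π^2)).


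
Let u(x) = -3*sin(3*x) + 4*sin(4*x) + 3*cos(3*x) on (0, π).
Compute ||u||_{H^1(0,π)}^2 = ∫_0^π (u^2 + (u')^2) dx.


||u||_{H^1(0,π)}^2 = 1920/7 + 226*π

u'(x) = -9*sin(3*x) - 9*cos(3*x) + 16*cos(4*x).
Expand u² and (u')² and integrate term by term on (0, π), using: for integers n ≥ 1, ∫_0^π sin²(nx) dx = ∫_0^π cos²(nx) dx = π/2; for n ≠ n', ∫_0^π sin(nx)sin(n'x) dx = ∫_0^π cos(nx)cos(n'x) dx = 0; and by product-to-sum, ∫_0^π sin(nx)cos(n'x) dx = ½∫_0^π [sin((n+n')x) + sin((n−n')x)] dx, which is 0 when n+n' is even and 2n/(n²−n'²) when n+n' is odd (it need not vanish on (0, π)).
  u² squared terms: (-3)²·∫sin(3x)² dx = 9·π/2 = 9*π/2;  (3)²·∫cos(3x)² dx = 9·π/2 = 9*π/2;  (4)²·∫sin(4x)² dx = 16·π/2 = 8*π.
  u² cross terms: 2·(-3)·(3)·∫sin(3x)·cos(3x) dx = -18·(0) = 0;  2·(-3)·(4)·∫sin(3x)·sin(4x) dx = -24·(0) = 0;  2·(3)·(4)·∫cos(3x)·sin(4x) dx = 24·(8/7) = 192/7.
  So ∫_0^π u² dx = 9*π/2 + 9*π/2 + 8*π + 0 + 0 + 192/7 = 192/7 + 17*π.
  (u')² squared terms: (-9)²·∫cos(3x)² dx = 81·π/2 = 81*π/2;  (-9)²·∫sin(3x)² dx = 81·π/2 = 81*π/2;  (16)²·∫cos(4x)² dx = 256·π/2 = 128*π.
  (u')² cross terms: 2·(-9)·(-9)·∫cos(3x)·sin(3x) dx = 162·(0) = 0;  2·(-9)·(16)·∫cos(3x)·cos(4x) dx = -288·(0) = 0;  2·(-9)·(16)·∫sin(3x)·cos(4x) dx = -288·(-6/7) = 1728/7.
  So ∫_0^π (u')² dx = 81*π/2 + 81*π/2 + 128*π + 0 + 0 + 1728/7 = 1728/7 + 209*π.
||u||_{H^1}^2 = (192/7 + 17*π) + (1728/7 + 209*π) = 1920/7 + 226*π.


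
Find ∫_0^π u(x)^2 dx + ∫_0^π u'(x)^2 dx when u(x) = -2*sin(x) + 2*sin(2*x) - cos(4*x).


||u||_{H^1(0,π)}^2 = -136/15 + 45*π/2

u'(x) = 4*sin(4*x) - 2*cos(x) + 4*cos(2*x).
Expand u² and (u')² and integrate term by term on (0, π), using: for integers n ≥ 1, ∫_0^π sin²(nx) dx = ∫_0^π cos²(nx) dx = π/2; for n ≠ n', ∫_0^π sin(nx)sin(n'x) dx = ∫_0^π cos(nx)cos(n'x) dx = 0; and by product-to-sum, ∫_0^π sin(nx)cos(n'x) dx = ½∫_0^π [sin((n+n')x) + sin((n−n')x)] dx, which is 0 when n+n' is even and 2n/(n²−n'²) when n+n' is odd (it need not vanish on (0, π)).
  u² squared terms: (-1)²·∫cos(4x)² dx = 1·π/2 = π/2;  (-2)²·∫sin(x)² dx = 4·π/2 = 2*π;  (2)²·∫sin(2x)² dx = 4·π/2 = 2*π.
  u² cross terms: 2·(-1)·(-2)·∫cos(4x)·sin(x) dx = 4·(-2/15) = -8/15;  2·(-1)·(2)·∫cos(4x)·sin(2x) dx = -4·(0) = 0;  2·(-2)·(2)·∫sin(x)·sin(2x) dx = -8·(0) = 0.
  So ∫_0^π u² dx = π/2 + 2*π + 2*π − 8/15 + 0 + 0 = -8/15 + 9*π/2.
  (u')² squared terms: (-2)²·∫cos(x)² dx = 4·π/2 = 2*π;  (4)²·∫cos(2x)² dx = 16·π/2 = 8*π;  (4)²·∫sin(4x)² dx = 16·π/2 = 8*π.
  (u')² cross terms: 2·(-2)·(4)·∫cos(x)·cos(2x) dx = -16·(0) = 0;  2·(-2)·(4)·∫cos(x)·sin(4x) dx = -16·(8/15) = -128/15;  2·(4)·(4)·∫cos(2x)·sin(4x) dx = 32·(0) = 0.
  So ∫_0^π (u')² dx = 2*π + 8*π + 8*π + 0 − 128/15 + 0 = -128/15 + 18*π.
||u||_{H^1}^2 = (-8/15 + 9*π/2) + (-128/15 + 18*π) = -136/15 + 45*π/2.


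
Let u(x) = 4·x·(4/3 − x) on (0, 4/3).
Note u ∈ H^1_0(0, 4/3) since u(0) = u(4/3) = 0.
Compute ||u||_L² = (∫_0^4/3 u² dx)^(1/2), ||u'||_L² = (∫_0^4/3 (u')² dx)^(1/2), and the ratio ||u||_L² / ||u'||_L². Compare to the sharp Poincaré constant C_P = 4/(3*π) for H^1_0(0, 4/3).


||u||_L² / ||u'||_L² = 2*sqrt(10)/15 < C_P = 4/(3*π).

u(x) = 4·x·(4/3 − x), so u'(x) = 16/3 - 8*x.
u(x) = 4·x·(4/3 − x) vanishes at x = 0 and x = 4/3, so u ∈ H^1_0(0, 4/3). Differentiate via the product rule and integrate the resulting polynomials term by term.
  ∫_0^4/3 u² dx = ∫_0^4/3 (16*x^4 - 128*x^3/3 + 256*x^2/9) dx. Term by term:
    ∫_0^4/3 16*x^4 dx = 16384/1215;  ∫_0^4/3 -128*x^3/3 dx = -8192/243;  ∫_0^4/3 256*x^2/9 dx = 16384/729.
  Sum: 16384/1215 − 8192/243 + 16384/729 = 8192/3645.
  ∫_0^4/3 (u')² dx = ∫_0^4/3 (64*x^2 - 256*x/3 + 256/9) dx. Term by term:
    ∫_0^4/3 64*x^2 dx = 4096/81;  ∫_0^4/3 -256*x/3 dx = -2048/27;  ∫_0^4/3 256/9 dx = 1024/27.
  Sum: 4096/81 − 2048/27 + 1024/27 = 1024/81.
∫_0^4/3 u² dx = 8192/3645, so ||u||_L² = 64*sqrt(10)/135.
∫_0^4/3 (u')² dx = 1024/81, so ||u'||_L² = 32/9.
Ratio ||u||_L² / ||u'||_L² = 2*sqrt(10)/15.
Sharp Poincaré constant on H^1_0(0, 4/3) is C_P = L/π = 4/(3*π), achieved by sin(3*π/4·x).
A polynomial bump cannot attain the sharp Poincaré constant (only the first sine eigenfunction does), so the ratio is strictly less than C_P, consistent with ||u||_L² ≤ C_P ||u'||_L².


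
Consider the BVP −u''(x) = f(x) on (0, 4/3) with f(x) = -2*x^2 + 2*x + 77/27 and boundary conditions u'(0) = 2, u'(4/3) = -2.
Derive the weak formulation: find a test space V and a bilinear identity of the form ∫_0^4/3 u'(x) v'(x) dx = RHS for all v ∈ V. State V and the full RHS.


V = H^1(0, 4/3) (v unrestricted at boundary; u is determined up to an additive constant); weak form: ∫_0^4/3 u'v' dx = ∫_0^4/3 (-2*x^2 + 2*x + 77/27) v dx − 2·v(4/3) − 2·v(0) for all v ∈ V.

Multiply both sides by a test function v and integrate from 0 to 4/3:
  ∫_0^4/3 −u''(x) v(x) dx = ∫_0^4/3 f(x) v(x) dx.
Integrate the LHS by parts once:
  ∫_0^4/3 −u'' v dx = −[u'(x) v(x)]_0^4/3 + ∫_0^4/3 u'(x) v'(x) dx.
Thus ∫_0^4/3 u'(x) v'(x) dx = ∫_0^4/3 f(x) v(x) dx + [u'(x) v(x)]_0^4/3.
Choose V so that boundary terms are either known or forced to vanish.
u has inhomogeneous Neumann u'(0) = 2, u'(4/3) = -2. [u' v]_0^4/3 = (-2)·v(4/3) − (2)·v(0) = − 2·v(4/3) − 2·v(0). Take V = H^1(0, 4/3); boundary term becomes part of RHS.
Weak formulation: find u (satisfying any essential BC) such that ∫_0^4/3 u'(x) v'(x) dx = ∫_0^4/3 f v dx − 2·v(4/3) − 2·v(0) for all v ∈ V (Neumann data are natural BCs: they enter the RHS as boundary terms).
Substituting f(x) = -2*x^2 + 2*x + 77/27, the right-hand side is ∫_0^4/3 (-2*x^2 + 2*x + 77/27) v dx − 2·v(4/3) − 2·v(0).
Compatibility check (pure Neumann): taking v ≡ 1 ∈ V gives 0 = ∫_0^4/3 f dx + (-2) − (2), i.e. ∫_0^4/3 f dx must equal u'(0) − u'(4/3) = 4. Indeed ∫_0^4/3 (-2*x^2 + 2*x + 77/27) dx = 4, so the data are compatible. The solution is then unique only up to an additive constant (fix it e.g. by requiring ∫_0^4/3 u dx = 0).


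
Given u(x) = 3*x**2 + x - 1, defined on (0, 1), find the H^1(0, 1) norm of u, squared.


||u||_{H^1}^2 = 619/30

The H^1 norm (squared) on an interval (0, L) is
  ||u||_{H^1}^2 = ∫_0^L u(x)^2 dx + ∫_0^L u'(x)^2 dx.
Compute u'(x) = 6*x + 1.
Then u(x)^2 = 9*x**4 + 6*x**3 - 5*x**2 - 2*x + 1 and u'(x)^2 = 36*x**2 + 12*x + 1.
Integrate each monomial from 0 to 1 using ∫_0^1 c·x^n dx = c·1^(n+1)/(n+1):
  ∫_0^1 u(x)^2 dx = ∫_0^1 (9*x^4 + 6*x^3 - 5*x^2 - 2*x + 1) dx. Term by term:
    ∫_0^1 9*x^4 dx = 9/5;  ∫_0^1 6*x^3 dx = 3/2;  ∫_0^1 -5*x^2 dx = -5/3;
    ∫_0^1 -2*x dx = -1;  ∫_0^1 1 dx = 1.
  Sum: 9/5 + 3/2 − 5/3 − 1 + 1 = 49/30.
  ∫_0^1 u'(x)^2 dx = ∫_0^1 (36*x^2 + 12*x + 1) dx. Term by term:
    ∫_0^1 36*x^2 dx = 12;  ∫_0^1 12*x dx = 6;  ∫_0^1 1 dx = 1.
  Sum: 12 + 6 + 1 = 19.
Adding: ||u||_{H^1}^2 = 49/30 + 19 = 619/30.


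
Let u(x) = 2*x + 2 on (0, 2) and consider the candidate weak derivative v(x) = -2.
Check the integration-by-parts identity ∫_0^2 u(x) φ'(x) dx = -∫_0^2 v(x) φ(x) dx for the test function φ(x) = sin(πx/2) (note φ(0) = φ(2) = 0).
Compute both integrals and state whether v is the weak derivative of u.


LHS = -8/π, RHS = 8/π. No, v is not the weak derivative of u.

u(x) = 2*x + 2, classical derivative u'(x) = 2.
φ(x) = sin(πx/2), so φ'(x) = π*cos(π*x/2)/2.
Note φ(0) = φ(2) = 0, so the boundary term u·φ vanishes.
LHS = ∫_0^2 u(x) φ'(x) dx = ∫_0^2 (π*x*cos(π*x/2) + π*cos(π*x/2)) dx. Term by term:
  ∫_0^2 π*cos(π*x/2) dx = 0;  ∫_0^2 π*x*cos(π*x/2) dx = -8/π.
Sum: 0 − 8/π = -8/π.
So LHS = -8/π.
∫_0^2 v(x) φ(x) dx = ∫_0^2 (-2*sin(π*x/2)) dx. Term by term:
  ∫_0^2 -2*sin(π*x/2) dx = -8/π.
So RHS = -∫_0^2 v(x) φ(x) dx = 8/π.
LHS − RHS = -16/π ≠ 0, so the identity fails.
(For a valid weak derivative the identity must hold for EVERY test function, in particular this one. The failure shows v is NOT the weak derivative of u.)
Correct weak derivative would be u'(x) = 2.


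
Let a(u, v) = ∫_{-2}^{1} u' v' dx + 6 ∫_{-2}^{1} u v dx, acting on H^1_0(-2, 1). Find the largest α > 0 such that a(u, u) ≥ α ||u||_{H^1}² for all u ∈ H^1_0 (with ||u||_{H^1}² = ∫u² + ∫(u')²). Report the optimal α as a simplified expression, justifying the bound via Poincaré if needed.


α = 1

Coercivity of a(·,·) on H^1_0(-2, 1) means a(u, u) ≥ α ||u||_{H^1}² for every u ∈ H^1_0.
The interval has length L = 3, and Poincaré/coercivity depend only on L. Here a(u, u) = ∫(u')² + (6)·∫u².
Here c = 6 ≥ 1, so a(u,u) = ∫(u')² + c∫u² ≥ ∫(u')² + ∫u² = ||u||_{H^1}², i.e. α = 1 works. No larger α is possible: a(u,u) ≥ α||u||_{H^1}² means (1−α)∫(u')² ≥ (α−c)∫u², and for the modes u_n = sin(nπ(x−x₀)/L) (x₀ the left endpoint) one has ∫u_n²/∫(u_n')² = (L/(nπ))² → 0, so a(u_n,u_n)/||u_n||_{H^1}² → 1. Hence the optimal constant is α = 1.
Therefore α = 1.


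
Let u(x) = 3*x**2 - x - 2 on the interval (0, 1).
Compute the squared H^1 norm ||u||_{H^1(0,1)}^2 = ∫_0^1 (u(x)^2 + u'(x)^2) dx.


||u||_{H^1}^2 = 289/30

The H^1 norm (squared) on an interval (0, L) is
  ||u||_{H^1}^2 = ∫_0^L u(x)^2 dx + ∫_0^L u'(x)^2 dx.
Compute u'(x) = 6*x - 1.
Then u(x)^2 = 9*x**4 - 6*x**3 - 11*x**2 + 4*x + 4 and u'(x)^2 = 36*x**2 - 12*x + 1.
Integrate each monomial from 0 to 1 using ∫_0^1 c·x^n dx = c·1^(n+1)/(n+1):
  ∫_0^1 u(x)^2 dx = ∫_0^1 (9*x^4 - 6*x^3 - 11*x^2 + 4*x + 4) dx. Term by term:
    ∫_0^1 9*x^4 dx = 9/5;  ∫_0^1 -6*x^3 dx = -3/2;  ∫_0^1 -11*x^2 dx = -11/3;
    ∫_0^1 4*x dx = 2;  ∫_0^1 4 dx = 4.
  Sum: 9/5 − 3/2 − 11/3 + 2 + 4 = 79/30.
  ∫_0^1 u'(x)^2 dx = ∫_0^1 (36*x^2 - 12*x + 1) dx. Term by term:
    ∫_0^1 36*x^2 dx = 12;  ∫_0^1 -12*x dx = -6;  ∫_0^1 1 dx = 1.
  Sum: 12 − 6 + 1 = 7.
Adding: ||u||_{H^1}^2 = 79/30 + 7 = 289/30.


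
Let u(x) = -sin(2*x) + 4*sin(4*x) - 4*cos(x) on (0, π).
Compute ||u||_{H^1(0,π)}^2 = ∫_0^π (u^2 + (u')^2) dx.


||u||_{H^1(0,π)}^2 = -64/5 + 309*π/2

u'(x) = 4*sin(x) - 2*cos(2*x) + 16*cos(4*x).
Expand u² and (u')² and integrate term by term on (0, π), using: for integers n ≥ 1, ∫_0^π sin²(nx) dx = ∫_0^π cos²(nx) dx = π/2; for n ≠ n', ∫_0^π sin(nx)sin(n'x) dx = ∫_0^π cos(nx)cos(n'x) dx = 0; and by product-to-sum, ∫_0^π sin(nx)cos(n'x) dx = ½∫_0^π [sin((n+n')x) + sin((n−n')x)] dx, which is 0 when n+n' is even and 2n/(n²−n'²) when n+n' is odd (it need not vanish on (0, π)).
  u² squared terms: (-1)²·∫sin(2x)² dx = 1·π/2 = π/2;  (-4)²·∫cos(x)² dx = 16·π/2 = 8*π;  (4)²·∫sin(4x)² dx = 16·π/2 = 8*π.
  u² cross terms: 2·(-1)·(-4)·∫sin(2x)·cos(x) dx = 8·(4/3) = 32/3;  2·(-1)·(4)·∫sin(2x)·sin(4x) dx = -8·(0) = 0;  2·(-4)·(4)·∫cos(x)·sin(4x) dx = -32·(8/15) = -256/15.
  So ∫_0^π u² dx = π/2 + 8*π + 8*π + 32/3 + 0 − 256/15 = -32/5 + 33*π/2.
  (u')² squared terms: (-2)²·∫cos(2x)² dx = 4·π/2 = 2*π;  (4)²·∫sin(x)² dx = 16·π/2 = 8*π;  (16)²·∫cos(4x)² dx = 256·π/2 = 128*π.
  (u')² cross terms: 2·(-2)·(4)·∫cos(2x)·sin(x) dx = -16·(-2/3) = 32/3;  2·(-2)·(16)·∫cos(2x)·cos(4x) dx = -64·(0) = 0;  2·(4)·(16)·∫sin(x)·cos(4x) dx = 128·(-2/15) = -256/15.
  So ∫_0^π (u')² dx = 2*π + 8*π + 128*π + 32/3 + 0 − 256/15 = -32/5 + 138*π.
||u||_{H^1}^2 = (-32/5 + 33*π/2) + (-32/5 + 138*π) = -64/5 + 309*π/2.


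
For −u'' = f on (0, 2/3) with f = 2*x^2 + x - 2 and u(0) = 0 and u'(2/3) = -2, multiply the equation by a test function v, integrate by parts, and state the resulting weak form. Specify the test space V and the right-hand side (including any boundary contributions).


V = {v ∈ H^1(0, 2/3) : v(0) = 0} (test functions vanish at x = 0 where u is specified); weak form: ∫_0^2/3 u'v' dx = ∫_0^2/3 (2*x^2 + x - 2) v dx − 2·v(2/3) for all v ∈ V.

Multiply both sides by a test function v and integrate from 0 to 2/3:
  ∫_0^2/3 −u''(x) v(x) dx = ∫_0^2/3 f(x) v(x) dx.
Integrate the LHS by parts once:
  ∫_0^2/3 −u'' v dx = −[u'(x) v(x)]_0^2/3 + ∫_0^2/3 u'(x) v'(x) dx.
Thus ∫_0^2/3 u'(x) v'(x) dx = ∫_0^2/3 f(x) v(x) dx + [u'(x) v(x)]_0^2/3.
Choose V so that boundary terms are either known or forced to vanish.
Mixed BC: u(0) = 0 (Dirichlet) and u'(2/3) = -2 (Neumann). Define V = {v ∈ H^1(0, 2/3) : v(0) = 0}. Then [u' v]_0^2/3 = u'(2/3)·v(2/3) − u'(0)·0 = − 2·v(2/3).
Weak formulation: find u (satisfying any essential BC) such that ∫_0^2/3 u'(x) v'(x) dx = ∫_0^2/3 f v dx − 2·v(2/3) for all v ∈ V (Dirichlet at 0 absorbed into V; Neumann datum at x = 2/3 contributes the boundary term).
Substituting f(x) = 2*x^2 + x - 2, the right-hand side is ∫_0^2/3 (2*x^2 + x - 2) v dx − 2·v(2/3).


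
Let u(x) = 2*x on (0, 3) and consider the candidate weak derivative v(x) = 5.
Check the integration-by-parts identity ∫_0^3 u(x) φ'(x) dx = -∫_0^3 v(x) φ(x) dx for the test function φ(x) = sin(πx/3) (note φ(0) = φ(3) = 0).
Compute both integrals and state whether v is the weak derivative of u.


LHS = -12/π, RHS = -30/π. No, v is not the weak derivative of u.

u(x) = 2*x, classical derivative u'(x) = 2.
φ(x) = sin(πx/3), so φ'(x) = π*cos(π*x/3)/3.
Note φ(0) = φ(3) = 0, so the boundary term u·φ vanishes.
LHS = ∫_0^3 u(x) φ'(x) dx = ∫_0^3 (2*π*x*cos(π*x/3)/3) dx. Term by term:
  ∫_0^3 2*π*x*cos(π*x/3)/3 dx = -12/π.
So LHS = -12/π.
∫_0^3 v(x) φ(x) dx = ∫_0^3 (5*sin(π*x/3)) dx. Term by term:
  ∫_0^3 5*sin(π*x/3) dx = 30/π.
So RHS = -∫_0^3 v(x) φ(x) dx = -30/π.
LHS − RHS = 18/π ≠ 0, so the identity fails.
(For a valid weak derivative the identity must hold for EVERY test function, in particular this one. The failure shows v is NOT the weak derivative of u.)
Correct weak derivative would be u'(x) = 2.


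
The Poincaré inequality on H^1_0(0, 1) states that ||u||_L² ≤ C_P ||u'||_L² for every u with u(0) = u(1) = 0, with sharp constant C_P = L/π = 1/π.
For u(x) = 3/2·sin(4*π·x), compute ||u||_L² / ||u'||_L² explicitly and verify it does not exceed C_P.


||u||_L² / ||u'||_L² = 1/(4*π) < C_P = 1/π.

u(x) = 3/2·sin(4*π·x), so u'(x) = 6*π*cos(4*π*x).
Writing u(x) = A·sin(kπx/L) with A = 3/2 and k = 4, use ∫_0^L sin²(kπx/L) dx = L/2 and ∫_0^L cos²(kπx/L) dx = L/2.
u² = 9/4·sin²(4*π·x) and (u')² = 36*π^2·cos²(4*π·x), and each of sin², cos² integrates to L/2 = 1/2 over (0, 1).
∫_0^1 u² dx = 9/8, so ||u||_L² = 3*sqrt(2)/4.
∫_0^1 (u')² dx = 18*π^2, so ||u'||_L² = 3*sqrt(2)*π.
Ratio ||u||_L² / ||u'||_L² = 1/(4*π).
Sharp Poincaré constant on H^1_0(0, 1) is C_P = L/π = 1/π, achieved by sin(π·x).
This is the k = 4 harmonic; the ratio L/(kπ) is strictly less than C_P = L/π, consistent with the sharp inequality ||u||_L² ≤ C_P ||u'||_L².


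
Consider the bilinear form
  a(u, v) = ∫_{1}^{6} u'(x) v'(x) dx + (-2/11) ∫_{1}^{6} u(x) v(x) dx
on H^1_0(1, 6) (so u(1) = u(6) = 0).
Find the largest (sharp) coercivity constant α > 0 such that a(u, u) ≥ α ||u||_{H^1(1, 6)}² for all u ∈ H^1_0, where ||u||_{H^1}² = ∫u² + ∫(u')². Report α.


α = (-50/11 + π^2)/(π^2 + 25)

Coercivity of a(·,·) on H^1_0(1, 6) means a(u, u) ≥ α ||u||_{H^1}² for every u ∈ H^1_0.
The interval has length L = 5, and Poincaré/coercivity depend only on L. Here a(u, u) = ∫(u')² + (-2/11)·∫u².
Here c = -2/11 < 0 with |c| < (π/L)² = π^2/25, so coercivity still holds. The condition a(u,u) ≥ α||u||_{H^1}² reads (1−α)∫(u')² ≥ (α−c)∫u². Any admissible α is ≤ 1 (rapidly oscillating u have ∫u²/∫(u')² → 0), and α = 1 would force 0 ≥ (1−c)∫u², impossible since c < 1; so 1−α > 0. By the sharp Poincaré inequality on H^1_0 of an interval of length L, ∫(u')² ≥ (π/L)²∫u² with equality for the first sine mode sin(π(x−x₀)/L) (x₀ the left endpoint), so the inequality holds for all u iff (1−α)(π/L)² ≥ α − c, i.e. α ≤ ((π/L)² + c)/((π/L)² + 1) = (1 + c(L/π)²)/(1 + (L/π)²). (Direct route, valid since c ≤ 0: Poincaré gives c∫u² ≥ c(L/π)²∫(u')², so a(u,u) ≥ (1 + c(L/π)²)∫(u')², while ||u||_{H^1}² ≤ (1 + (L/π)²)∫(u')²; dividing yields the same α.) With (π/L)² = π^2/25 and c = -2/11, the largest admissible constant is α = ((π/L)² + c)/((π/L)² + 1).
Simplifying, α = (-50/11 + π^2)/(π^2 + 25).


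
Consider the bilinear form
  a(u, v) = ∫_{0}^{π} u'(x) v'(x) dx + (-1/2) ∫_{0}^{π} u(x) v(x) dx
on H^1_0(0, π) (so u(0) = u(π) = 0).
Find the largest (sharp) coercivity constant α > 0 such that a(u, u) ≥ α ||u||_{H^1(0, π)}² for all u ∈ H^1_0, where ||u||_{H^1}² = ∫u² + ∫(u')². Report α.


α = 1/4

Coercivity of a(·,·) on H^1_0(0, π) means a(u, u) ≥ α ||u||_{H^1}² for every u ∈ H^1_0.
The interval has length L = π, and Poincaré/coercivity depend only on L. Here a(u, u) = ∫(u')² + (-1/2)·∫u².
Here c = -1/2 < 0 with |c| < (π/L)² = 1, so coercivity still holds. The condition a(u,u) ≥ α||u||_{H^1}² reads (1−α)∫(u')² ≥ (α−c)∫u². Any admissible α is ≤ 1 (rapidly oscillating u have ∫u²/∫(u')² → 0), and α = 1 would force 0 ≥ (1−c)∫u², impossible since c < 1; so 1−α > 0. By the sharp Poincaré inequality on H^1_0 of an interval of length L, ∫(u')² ≥ (π/L)²∫u² with equality for the first sine mode sin(π(x−x₀)/L) (x₀ the left endpoint), so the inequality holds for all u iff (1−α)(π/L)² ≥ α − c, i.e. α ≤ ((π/L)² + c)/((π/L)² + 1) = (1 + c(L/π)²)/(1 + (L/π)²). (Direct route, valid since c ≤ 0: Poincaré gives c∫u² ≥ c(L/π)²∫(u')², so a(u,u) ≥ (1 + c(L/π)²)∫(u')², while ||u||_{H^1}² ≤ (1 + (L/π)²)∫(u')²; dividing yields the same α.) With (π/L)² = 1 and c = -1/2, the largest admissible constant is α = ((π/L)² + c)/((π/L)² + 1).
Simplifying, α = 1/4.


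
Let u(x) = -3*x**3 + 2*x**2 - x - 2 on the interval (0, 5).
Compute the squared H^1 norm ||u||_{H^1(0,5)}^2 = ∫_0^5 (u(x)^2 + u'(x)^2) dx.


||u||_{H^1}^2 = 820200/7

The H^1 norm (squared) on an interval (0, L) is
  ||u||_{H^1}^2 = ∫_0^L u(x)^2 dx + ∫_0^L u'(x)^2 dx.
Compute u'(x) = -9*x**2 + 4*x - 1.
Then u(x)^2 = 9*x**6 - 12*x**5 + 10*x**4 + 8*x**3 - 7*x**2 + 4*x + 4 and u'(x)^2 = 81*x**4 - 72*x**3 + 34*x**2 - 8*x + 1.
Integrate each monomial from 0 to 5 using ∫_0^5 c·x^n dx = c·5^(n+1)/(n+1):
  ∫_0^5 u(x)^2 dx = ∫_0^5 (9*x^6 - 12*x^5 + 10*x^4 + 8*x^3 - 7*x^2 + 4*x + 4) dx. Term by term:
    ∫_0^5 9*x^6 dx = 703125/7;  ∫_0^5 -12*x^5 dx = -31250;  ∫_0^5 10*x^4 dx = 6250;
    ∫_0^5 8*x^3 dx = 1250;  ∫_0^5 -7*x^2 dx = -875/3;  ∫_0^5 4*x dx = 50;
    ∫_0^5 4 dx = 20.
  Sum: 703125/7 − 31250 + 6250 + 1250 − 875/3 + 50 + 20 = 1605970/21.
  ∫_0^5 u'(x)^2 dx = ∫_0^5 (81*x^4 - 72*x^3 + 34*x^2 - 8*x + 1) dx. Term by term:
    ∫_0^5 81*x^4 dx = 50625;  ∫_0^5 -72*x^3 dx = -11250;  ∫_0^5 34*x^2 dx = 4250/3;
    ∫_0^5 -8*x dx = -100;  ∫_0^5 1 dx = 5.
  Sum: 50625 − 11250 + 4250/3 − 100 + 5 = 122090/3.
Adding: ||u||_{H^1}^2 = 1605970/21 + 122090/3 = 820200/7.


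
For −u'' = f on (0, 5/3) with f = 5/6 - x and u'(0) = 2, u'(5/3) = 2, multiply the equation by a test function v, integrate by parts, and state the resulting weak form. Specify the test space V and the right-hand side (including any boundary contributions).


V = H^1(0, 5/3) (v unrestricted at boundary; u is determined up to an additive constant); weak form: ∫_0^5/3 u'v' dx = ∫_0^5/3 (5/6 - x) v dx + 2·v(5/3) − 2·v(0) for all v ∈ V.

Multiply both sides by a test function v and integrate from 0 to 5/3:
  ∫_0^5/3 −u''(x) v(x) dx = ∫_0^5/3 f(x) v(x) dx.
Integrate the LHS by parts once:
  ∫_0^5/3 −u'' v dx = −[u'(x) v(x)]_0^5/3 + ∫_0^5/3 u'(x) v'(x) dx.
Thus ∫_0^5/3 u'(x) v'(x) dx = ∫_0^5/3 f(x) v(x) dx + [u'(x) v(x)]_0^5/3.
Choose V so that boundary terms are either known or forced to vanish.
u has inhomogeneous Neumann u'(0) = 2, u'(5/3) = 2. [u' v]_0^5/3 = (2)·v(5/3) − (2)·v(0) = 2·v(5/3) − 2·v(0). Take V = H^1(0, 5/3); boundary term becomes part of RHS.
Weak formulation: find u (satisfying any essential BC) such that ∫_0^5/3 u'(x) v'(x) dx = ∫_0^5/3 f v dx + 2·v(5/3) − 2·v(0) for all v ∈ V (Neumann data are natural BCs: they enter the RHS as boundary terms).
Substituting f(x) = 5/6 - x, the right-hand side is ∫_0^5/3 (5/6 - x) v dx + 2·v(5/3) − 2·v(0).
Compatibility check (pure Neumann): taking v ≡ 1 ∈ V gives 0 = ∫_0^5/3 f dx + (2) − (2), i.e. ∫_0^5/3 f dx must equal u'(0) − u'(5/3) = 0. Indeed ∫_0^5/3 (5/6 - x) dx = 0, so the data are compatible. The solution is then unique only up to an additive constant (fix it e.g. by requiring ∫_0^5/3 u dx = 0).


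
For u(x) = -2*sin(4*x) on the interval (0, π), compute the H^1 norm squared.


||u||_{H^1(0,π)}^2 = 34*π

u'(x) = -8*cos(4*x).
Expand u² and (u')² and integrate term by term on (0, π), using: for integers n ≥ 1, ∫_0^π sin²(nx) dx = ∫_0^π cos²(nx) dx = π/2; for n ≠ n', ∫_0^π sin(nx)sin(n'x) dx = ∫_0^π cos(nx)cos(n'x) dx = 0; and by product-to-sum, ∫_0^π sin(nx)cos(n'x) dx = ½∫_0^π [sin((n+n')x) + sin((n−n')x)] dx, which is 0 when n+n' is even and 2n/(n²−n'²) when n+n' is odd (it need not vanish on (0, π)).
  u² squared terms: (-2)²·∫sin(4x)² dx = 4·π/2 = 2*π.
  So ∫_0^π u² dx = 2*π.
  (u')² squared terms: (-8)²·∫cos(4x)² dx = 64·π/2 = 32*π.
  So ∫_0^π (u')² dx = 32*π.
||u||_{H^1}^2 = (2*π) + (32*π) = 34*π.


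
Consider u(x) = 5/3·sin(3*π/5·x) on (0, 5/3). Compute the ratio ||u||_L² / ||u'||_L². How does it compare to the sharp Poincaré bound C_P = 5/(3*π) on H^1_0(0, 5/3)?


||u||_L² / ||u'||_L² = 5/(3*π) = C_P.

u(x) = 5/3·sin(3*π/5·x), so u'(x) = π*cos(3*π*x/5).
Writing u(x) = A·sin(kπx/L) with A = 5/3 and k = 1, use ∫_0^L sin²(kπx/L) dx = L/2 and ∫_0^L cos²(kπx/L) dx = L/2.
u² = 25/9·sin²(3*π/5·x) and (u')² = π^2·cos²(3*π/5·x), and each of sin², cos² integrates to L/2 = 5/6 over (0, 5/3).
∫_0^5/3 u² dx = 125/54, so ||u||_L² = 5*sqrt(30)/18.
∫_0^5/3 (u')² dx = 5*π^2/6, so ||u'||_L² = sqrt(30)*π/6.
Ratio ||u||_L² / ||u'||_L² = 5/(3*π).
Sharp Poincaré constant on H^1_0(0, 5/3) is C_P = L/π = 5/(3*π), achieved by sin(3*π/5·x).
This is the k = 1 eigenfunction (up to amplitude), so the ratio equals the sharp Poincaré constant exactly.
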